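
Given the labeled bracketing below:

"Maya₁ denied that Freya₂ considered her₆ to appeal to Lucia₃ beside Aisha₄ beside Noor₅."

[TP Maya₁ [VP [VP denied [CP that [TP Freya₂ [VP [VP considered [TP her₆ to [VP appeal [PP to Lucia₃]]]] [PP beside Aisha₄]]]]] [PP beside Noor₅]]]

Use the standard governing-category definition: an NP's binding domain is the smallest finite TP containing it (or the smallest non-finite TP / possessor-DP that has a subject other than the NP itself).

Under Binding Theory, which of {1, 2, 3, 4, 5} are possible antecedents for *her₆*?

*her* is a pronoun, so Principle B applies: it must be free in its binding domain.
Binding domain of *her₆*: the embedded TP, whose subject is Freya₂.
*Maya₁* c-commands the pronoun but from outside its binding domain, and is not c-commanded by it → coindexation permitted.
*Freya₂* c-commands the pronoun within its binding domain → coindexation would violate Principle B.
*Lucia₃*: the pronoun c-commands this R-expression → coindexation would violate Principle C on *Lucia₃*.
*Aisha₄* and the pronoun do not c-command one another → neither Principle B nor Principle C is at stake; coindexation permitted.
*Noor₅* and the pronoun do not c-command one another → neither Principle B nor Principle C is at stake; coindexation permitted.

{1, 4, 5}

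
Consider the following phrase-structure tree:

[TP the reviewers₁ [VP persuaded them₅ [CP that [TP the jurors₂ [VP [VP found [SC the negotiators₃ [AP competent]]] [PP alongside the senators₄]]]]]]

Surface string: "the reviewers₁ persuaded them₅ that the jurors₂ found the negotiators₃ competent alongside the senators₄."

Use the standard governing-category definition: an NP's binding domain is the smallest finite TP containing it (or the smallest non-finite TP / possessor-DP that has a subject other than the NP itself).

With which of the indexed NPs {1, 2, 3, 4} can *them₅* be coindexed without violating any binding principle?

none

*them* is a pronoun, so Principle B applies: it must be free in its binding domain.
Binding domain of *them₅*: the matrix TP, whose subject is the reviewers₁.
*the reviewers₁* c-commands the pronoun within its binding domain → coindexation would violate Principle B.
*the jurors₂*: the pronoun c-commands this R-expression → coindexation would violate Principle C on *the jurors₂*.
*the negotiators₃*: the pronoun c-commands this R-expression → coindexation would violate Principle C on *the negotiators₃*.
*the senators₄*: the pronoun c-commands this R-expression → coindexation would violate Principle C on *the senators₄*.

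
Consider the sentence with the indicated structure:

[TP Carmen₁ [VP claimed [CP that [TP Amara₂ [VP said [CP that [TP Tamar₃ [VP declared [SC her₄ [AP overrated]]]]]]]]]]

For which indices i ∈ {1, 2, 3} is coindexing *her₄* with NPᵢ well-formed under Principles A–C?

{1, 2}

*her* is a pronoun, so Principle B applies: it must be free in its binding domain.
Binding domain of *her₄*: the embedded TP, whose subject is Tamar₃.
*Carmen₁* c-commands the pronoun but from outside its binding domain, and is not c-commanded by it → coindexation permitted.
*Amara₂* c-commands the pronoun but from outside its binding domain, and is not c-commanded by it → coindexation permitted.
*Tamar₃* c-commands the pronoun within its binding domain → coindexation would violate Principle B.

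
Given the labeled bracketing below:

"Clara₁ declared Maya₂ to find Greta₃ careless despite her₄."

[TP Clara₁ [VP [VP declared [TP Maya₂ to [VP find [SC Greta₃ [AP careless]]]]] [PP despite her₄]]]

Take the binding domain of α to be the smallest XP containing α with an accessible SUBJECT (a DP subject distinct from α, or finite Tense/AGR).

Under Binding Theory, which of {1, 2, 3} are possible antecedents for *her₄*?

{2, 3}

*her* is a pronoun, so Principle B applies: it must be free in its binding domain.
Binding domain of *her₄*: the matrix TP, whose subject is Clara₁.
*Clara₁* c-commands the pronoun within its binding domain → coindexation would violate Principle B.
*Maya₂* and the pronoun do not c-command one another → neither Principle B nor Principle C is at stake; coindexation permitted.
*Greta₃* and the pronoun do not c-command one another → neither Principle B nor Principle C is at stake; coindexation permitted.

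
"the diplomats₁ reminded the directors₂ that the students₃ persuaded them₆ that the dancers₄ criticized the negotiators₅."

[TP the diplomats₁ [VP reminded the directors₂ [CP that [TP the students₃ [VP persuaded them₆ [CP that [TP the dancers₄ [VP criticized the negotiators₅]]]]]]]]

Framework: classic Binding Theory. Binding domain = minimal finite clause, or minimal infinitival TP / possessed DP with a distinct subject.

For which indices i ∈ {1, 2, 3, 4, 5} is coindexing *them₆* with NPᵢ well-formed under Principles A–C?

*them* is a pronoun, so Principle B applies: it must be free in its binding domain.
Binding domain of *them₆*: the embedded TP, whose subject is the students₃.
*the diplomats₁* c-commands the pronoun but from outside its binding domain, and is not c-commanded by it → coindexation permitted.
*the directors₂* c-commands the pronoun but from outside its binding domain, and is not c-commanded by it → coindexation permitted.
*the students₃* c-commands the pronoun within its binding domain → coindexation would violate Principle B.
*the dancers₄*: the pronoun c-commands this R-expression → coindexation would violate Principle C on *the dancers₄*.
*the negotiators₅*: the pronoun c-commands this R-expression → coindexation would violate Principle C on *the negotiators₅*.

{1, 2}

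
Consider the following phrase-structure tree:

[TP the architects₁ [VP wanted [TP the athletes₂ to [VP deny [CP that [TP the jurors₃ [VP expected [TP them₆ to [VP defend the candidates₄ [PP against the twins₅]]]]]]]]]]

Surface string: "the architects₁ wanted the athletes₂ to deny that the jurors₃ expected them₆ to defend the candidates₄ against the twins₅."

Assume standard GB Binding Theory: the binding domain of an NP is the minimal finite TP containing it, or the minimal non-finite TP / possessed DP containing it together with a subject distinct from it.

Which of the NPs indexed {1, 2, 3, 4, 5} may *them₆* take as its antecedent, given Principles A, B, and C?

{1, 2}

*them* is a pronoun, so Principle B applies: it must be free in its binding domain.
Binding domain of *them₆*: the embedded TP, whose subject is the jurors₃.
*the architects₁* c-commands the pronoun but from outside its binding domain, and is not c-commanded by it → coindexation permitted.
*the athletes₂* c-commands the pronoun but from outside its binding domain, and is not c-commanded by it → coindexation permitted.
*the jurors₃* c-commands the pronoun within its binding domain → coindexation would violate Principle B.
*the candidates₄*: the pronoun c-commands this R-expression → coindexation would violate Principle C on *the candidates₄*.
*the twins₅*: the pronoun c-commands this R-expression → coindexation would violate Principle C on *the twins₅*.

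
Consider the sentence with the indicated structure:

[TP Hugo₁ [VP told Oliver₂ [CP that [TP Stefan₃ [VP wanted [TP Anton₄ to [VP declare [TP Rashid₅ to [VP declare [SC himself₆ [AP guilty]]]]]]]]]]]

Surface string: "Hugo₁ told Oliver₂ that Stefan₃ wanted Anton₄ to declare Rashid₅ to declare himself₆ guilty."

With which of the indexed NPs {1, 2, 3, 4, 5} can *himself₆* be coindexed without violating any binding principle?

*himself* is an anaphor, so Principle A applies: it must be bound in its binding domain.
Binding domain of *himself₆*: the embedded TP, whose subject is Rashid₅.
*Hugo₁* c-commands the anaphor but is outside its binding domain → cannot satisfy Principle A.
*Oliver₂* c-commands the anaphor but is outside its binding domain → cannot satisfy Principle A.
*Stefan₃* c-commands the anaphor but is outside its binding domain → cannot satisfy Principle A.
*Anton₄* c-commands the anaphor but is outside its binding domain → cannot satisfy Principle A.
*Rashid₅* c-commands the anaphor within its binding domain → licit binder.

{5}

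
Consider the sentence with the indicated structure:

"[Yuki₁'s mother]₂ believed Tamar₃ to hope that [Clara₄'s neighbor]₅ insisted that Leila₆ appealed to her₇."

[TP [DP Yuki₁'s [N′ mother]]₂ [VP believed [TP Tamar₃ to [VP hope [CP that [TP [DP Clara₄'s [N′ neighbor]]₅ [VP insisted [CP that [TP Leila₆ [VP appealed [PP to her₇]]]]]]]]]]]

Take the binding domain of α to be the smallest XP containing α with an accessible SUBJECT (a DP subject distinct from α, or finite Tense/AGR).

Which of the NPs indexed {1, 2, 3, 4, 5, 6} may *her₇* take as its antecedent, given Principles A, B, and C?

*her* is a pronoun, so Principle B applies: it must be free in its binding domain.
Binding domain of *her₇*: the embedded TP, whose subject is Leila₆.
*Yuki₁* and the pronoun do not c-command one another → neither Principle B nor Principle C is at stake; coindexation permitted.
*[Yuki₁'s mother]₂* c-commands the pronoun but from outside its binding domain, and is not c-commanded by it → coindexation permitted.
*Tamar₃* c-commands the pronoun but from outside its binding domain, and is not c-commanded by it → coindexation permitted.
*Clara₄* and the pronoun do not c-command one another → neither Principle B nor Principle C is at stake; coindexation permitted.
*[Clara₄'s neighbor]₅* c-commands the pronoun but from outside its binding domain, and is not c-commanded by it → coindexation permitted.
*Leila₆* c-commands the pronoun within its binding domain → coindexation would violate Principle B.

{1, 2, 3, 4, 5}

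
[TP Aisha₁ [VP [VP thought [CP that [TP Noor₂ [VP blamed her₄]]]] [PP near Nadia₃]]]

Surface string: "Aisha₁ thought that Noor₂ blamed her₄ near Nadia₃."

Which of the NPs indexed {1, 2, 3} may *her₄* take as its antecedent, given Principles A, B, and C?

*her* is a pronoun, so Principle B applies: it must be free in its binding domain.
Binding domain of *her₄*: the embedded TP, whose subject is Noor₂.
*Aisha₁* c-commands the pronoun but from outside its binding domain, and is not c-commanded by it → coindexation permitted.
*Noor₂* c-commands the pronoun within its binding domain → coindexation would violate Principle B.
*Nadia₃* and the pronoun do not c-command one another → neither Principle B nor Principle C is at stake; coindexation permitted.

{1, 3}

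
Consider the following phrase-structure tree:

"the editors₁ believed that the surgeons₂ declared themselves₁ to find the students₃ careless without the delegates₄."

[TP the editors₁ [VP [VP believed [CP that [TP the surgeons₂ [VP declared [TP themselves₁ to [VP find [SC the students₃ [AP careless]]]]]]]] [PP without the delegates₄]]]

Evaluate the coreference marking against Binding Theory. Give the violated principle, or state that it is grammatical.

Principle A

The two coindexed NPs are *the editors₁* and *themselves₁*.
*themselves₁* is an anaphor. Principle A requires it to be bound within its binding domain — the embedded TP, whose subject is the surgeons₂.
Within that domain it is c-commanded by *the surgeons₂*, which does not share its index.
*the editors₁* does c-command the anaphor, but from outside its binding domain.
The anaphor is unbound in its domain → Principle A violation.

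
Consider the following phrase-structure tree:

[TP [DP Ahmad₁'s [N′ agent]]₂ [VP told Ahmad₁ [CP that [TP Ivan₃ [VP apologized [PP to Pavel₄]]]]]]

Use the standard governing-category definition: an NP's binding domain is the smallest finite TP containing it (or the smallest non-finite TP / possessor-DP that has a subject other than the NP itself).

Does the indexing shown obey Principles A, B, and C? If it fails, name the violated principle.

grammatical

The two coindexed NPs are *Ahmad₁* and *Ahmad₁*.
*Ahmad₁* is an R-expression; no coindexed NP c-commands it, so Principle C holds.
*Ahmad₁* is an R-expression; *Ahmad₁* does not c-command it, and no other NP shares its index, so Principle C is satisfied.
All principles are respected.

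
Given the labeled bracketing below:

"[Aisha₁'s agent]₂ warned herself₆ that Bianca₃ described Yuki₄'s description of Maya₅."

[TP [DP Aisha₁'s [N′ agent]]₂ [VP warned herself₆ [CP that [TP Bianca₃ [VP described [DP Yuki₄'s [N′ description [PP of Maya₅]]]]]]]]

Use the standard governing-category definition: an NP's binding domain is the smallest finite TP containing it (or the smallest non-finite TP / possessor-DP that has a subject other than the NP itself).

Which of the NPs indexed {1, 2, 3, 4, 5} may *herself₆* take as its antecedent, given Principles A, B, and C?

*herself* is an anaphor, so Principle A applies: it must be bound in its binding domain.
Binding domain of *herself₆*: the matrix TP, whose subject is [Aisha₁'s agent]₂.
*Aisha₁* does not c-command the anaphor → cannot bind it.
*[Aisha₁'s agent]₂* c-commands the anaphor within its binding domain → licit binder.
*Bianca₃* does not c-command the anaphor → cannot bind it.
*Yuki₄* does not c-command the anaphor → cannot bind it.
*Maya₅* does not c-command the anaphor → cannot bind it.

{2}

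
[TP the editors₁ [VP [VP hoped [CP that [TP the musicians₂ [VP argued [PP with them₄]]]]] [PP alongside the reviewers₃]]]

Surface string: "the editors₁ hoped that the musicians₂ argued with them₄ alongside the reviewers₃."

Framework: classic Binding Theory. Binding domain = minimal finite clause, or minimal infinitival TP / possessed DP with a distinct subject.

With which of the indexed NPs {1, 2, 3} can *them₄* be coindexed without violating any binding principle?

*them* is a pronoun, so Principle B applies: it must be free in its binding domain.
Binding domain of *them₄*: the embedded TP, whose subject is the musicians₂.
*the editors₁* c-commands the pronoun but from outside its binding domain, and is not c-commanded by it → coindexation permitted.
*the musicians₂* c-commands the pronoun within its binding domain → coindexation would violate Principle B.
*the reviewers₃* and the pronoun do not c-command one another → neither Principle B nor Principle C is at stake; coindexation permitted.

{1, 3}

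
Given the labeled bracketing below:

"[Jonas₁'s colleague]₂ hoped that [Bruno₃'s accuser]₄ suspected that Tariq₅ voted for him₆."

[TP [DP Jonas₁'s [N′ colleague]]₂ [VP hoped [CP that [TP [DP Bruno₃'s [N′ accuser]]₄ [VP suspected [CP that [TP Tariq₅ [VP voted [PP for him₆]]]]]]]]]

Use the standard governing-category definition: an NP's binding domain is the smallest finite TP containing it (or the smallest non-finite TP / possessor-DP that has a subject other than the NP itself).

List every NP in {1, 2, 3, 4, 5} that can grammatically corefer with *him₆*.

*him* is a pronoun, so Principle B applies: it must be free in its binding domain.
Binding domain of *him₆*: the embedded TP, whose subject is Tariq₅.
*Jonas₁* and the pronoun do not c-command one another → neither Principle B nor Principle C is at stake; coindexation permitted.
*[Jonas₁'s colleague]₂* c-commands the pronoun but from outside its binding domain, and is not c-commanded by it → coindexation permitted.
*Bruno₃* and the pronoun do not c-command one another → neither Principle B nor Principle C is at stake; coindexation permitted.
*[Bruno₃'s accuser]₄* c-commands the pronoun but from outside its binding domain, and is not c-commanded by it → coindexation permitted.
*Tariq₅* c-commands the pronoun within its binding domain → coindexation would violate Principle B.

{1, 2, 3, 4}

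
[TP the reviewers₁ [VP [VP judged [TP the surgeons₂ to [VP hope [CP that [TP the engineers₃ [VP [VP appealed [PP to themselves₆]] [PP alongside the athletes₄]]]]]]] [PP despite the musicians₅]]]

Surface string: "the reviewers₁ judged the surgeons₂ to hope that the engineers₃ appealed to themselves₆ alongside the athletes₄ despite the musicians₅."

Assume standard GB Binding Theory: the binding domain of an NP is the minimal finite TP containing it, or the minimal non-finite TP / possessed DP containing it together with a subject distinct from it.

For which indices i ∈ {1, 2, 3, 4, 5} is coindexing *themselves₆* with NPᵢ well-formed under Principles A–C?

{3}

*themselves* is an anaphor, so Principle A applies: it must be bound in its binding domain.
Binding domain of *themselves₆*: the embedded TP, whose subject is the engineers₃.
*the reviewers₁* c-commands the anaphor but is outside its binding domain → cannot satisfy Principle A.
*the surgeons₂* c-commands the anaphor but is outside its binding domain → cannot satisfy Principle A.
*the engineers₃* c-commands the anaphor within its binding domain → licit binder.
*the athletes₄* does not c-command the anaphor → cannot bind it.
*the musicians₅* does not c-command the anaphor → cannot bind it.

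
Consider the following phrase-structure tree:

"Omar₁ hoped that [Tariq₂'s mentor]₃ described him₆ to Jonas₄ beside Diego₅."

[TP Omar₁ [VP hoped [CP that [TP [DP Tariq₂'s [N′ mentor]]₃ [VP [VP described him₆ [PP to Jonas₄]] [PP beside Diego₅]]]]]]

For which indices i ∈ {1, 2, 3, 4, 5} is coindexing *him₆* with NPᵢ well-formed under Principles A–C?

*him* is a pronoun, so Principle B applies: it must be free in its binding domain.
Binding domain of *him₆*: the embedded TP, whose subject is [Tariq₂'s mentor]₃.
*Omar₁* c-commands the pronoun but from outside its binding domain, and is not c-commanded by it → coindexation permitted.
*Tariq₂* and the pronoun do not c-command one another → neither Principle B nor Principle C is at stake; coindexation permitted.
*[Tariq₂'s mentor]₃* c-commands the pronoun within its binding domain → coindexation would violate Principle B.
*Jonas₄*: the pronoun c-commands this R-expression → coindexation would violate Principle C on *Jonas₄*.
*Diego₅* and the pronoun do not c-command one another → neither Principle B nor Principle C is at stake; coindexation permitted.

{1, 2, 5}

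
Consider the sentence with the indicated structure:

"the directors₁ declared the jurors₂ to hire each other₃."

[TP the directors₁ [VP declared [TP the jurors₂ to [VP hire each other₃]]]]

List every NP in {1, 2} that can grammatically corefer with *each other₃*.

*each other* is an anaphor, so Principle A applies: it must be bound in its binding domain.
Binding domain of *each other₃*: the embedded TP, whose subject is the jurors₂.
*the directors₁* c-commands the anaphor but is outside its binding domain → cannot satisfy Principle A.
*the jurors₂* c-commands the anaphor within its binding domain → licit binder.

{2}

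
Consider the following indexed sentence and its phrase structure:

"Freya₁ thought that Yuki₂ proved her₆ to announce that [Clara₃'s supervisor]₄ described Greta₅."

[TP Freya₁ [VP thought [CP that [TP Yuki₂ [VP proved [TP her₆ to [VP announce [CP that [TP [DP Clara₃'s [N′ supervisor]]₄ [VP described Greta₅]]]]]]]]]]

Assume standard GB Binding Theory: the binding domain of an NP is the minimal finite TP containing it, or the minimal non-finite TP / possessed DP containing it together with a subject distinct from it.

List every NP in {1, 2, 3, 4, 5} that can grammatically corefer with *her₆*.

*her* is a pronoun, so Principle B applies: it must be free in its binding domain.
Binding domain of *her₆*: the embedded TP, whose subject is Yuki₂.
*Freya₁* c-commands the pronoun but from outside its binding domain, and is not c-commanded by it → coindexation permitted.
*Yuki₂* c-commands the pronoun within its binding domain → coindexation would violate Principle B.
*Clara₃*: the pronoun c-commands this R-expression → coindexation would violate Principle C on *Clara₃*.
*[Clara₃'s supervisor]₄*: the pronoun c-commands this R-expression → coindexation would violate Principle C on *[Clara₃'s supervisor]₄*.
*Greta₅*: the pronoun c-commands this R-expression → coindexation would violate Principle C on *Greta₅*.

{1}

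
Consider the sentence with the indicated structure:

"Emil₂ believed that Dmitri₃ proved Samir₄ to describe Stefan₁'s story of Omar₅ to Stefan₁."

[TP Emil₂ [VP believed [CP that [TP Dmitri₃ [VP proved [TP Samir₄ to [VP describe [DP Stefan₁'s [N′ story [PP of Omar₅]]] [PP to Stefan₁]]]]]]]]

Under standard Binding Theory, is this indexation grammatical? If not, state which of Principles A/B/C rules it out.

grammatical

The two coindexed NPs are *Stefan₁* and *Stefan₁*.
*Stefan₁* is an R-expression; no coindexed NP c-commands it, so Principle C holds.
*Stefan₁* is an R-expression; *Stefan₁* does not c-command it, and no other NP shares its index, so Principle C is satisfied.
All principles are respected.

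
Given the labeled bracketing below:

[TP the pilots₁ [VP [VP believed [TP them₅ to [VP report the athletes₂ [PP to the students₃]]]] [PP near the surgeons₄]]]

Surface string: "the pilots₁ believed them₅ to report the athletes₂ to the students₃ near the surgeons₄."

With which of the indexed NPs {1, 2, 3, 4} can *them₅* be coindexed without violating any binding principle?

*them* is a pronoun, so Principle B applies: it must be free in its binding domain.
Binding domain of *them₅*: the matrix TP, whose subject is the pilots₁.
*the pilots₁* c-commands the pronoun within its binding domain → coindexation would violate Principle B.
*the athletes₂*: the pronoun c-commands this R-expression → coindexation would violate Principle C on *the athletes₂*.
*the students₃*: the pronoun c-commands this R-expression → coindexation would violate Principle C on *the students₃*.
*the surgeons₄* and the pronoun do not c-command one another → neither Principle B nor Principle C is at stake; coindexation permitted.

{4}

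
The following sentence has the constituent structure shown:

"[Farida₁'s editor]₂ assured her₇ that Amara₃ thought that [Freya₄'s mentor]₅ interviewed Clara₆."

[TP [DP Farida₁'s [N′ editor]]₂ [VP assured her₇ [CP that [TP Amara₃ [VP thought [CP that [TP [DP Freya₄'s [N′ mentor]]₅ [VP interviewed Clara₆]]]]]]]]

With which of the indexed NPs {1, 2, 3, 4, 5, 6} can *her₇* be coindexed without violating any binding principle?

*her* is a pronoun, so Principle B applies: it must be free in its binding domain.
Binding domain of *her₇*: the matrix TP, whose subject is [Farida₁'s editor]₂.
*Farida₁* and the pronoun do not c-command one another → neither Principle B nor Principle C is at stake; coindexation permitted.
*[Farida₁'s editor]₂* c-commands the pronoun within its binding domain → coindexation would violate Principle B.
*Amara₃*: the pronoun c-commands this R-expression → coindexation would violate Principle C on *Amara₃*.
*Freya₄*: the pronoun c-commands this R-expression → coindexation would violate Principle C on *Freya₄*.
*[Freya₄'s mentor]₅*: the pronoun c-commands this R-expression → coindexation would violate Principle C on *[Freya₄'s mentor]₅*.
*Clara₆*: the pronoun c-commands this R-expression → coindexation would violate Principle C on *Clara₆*.

{1}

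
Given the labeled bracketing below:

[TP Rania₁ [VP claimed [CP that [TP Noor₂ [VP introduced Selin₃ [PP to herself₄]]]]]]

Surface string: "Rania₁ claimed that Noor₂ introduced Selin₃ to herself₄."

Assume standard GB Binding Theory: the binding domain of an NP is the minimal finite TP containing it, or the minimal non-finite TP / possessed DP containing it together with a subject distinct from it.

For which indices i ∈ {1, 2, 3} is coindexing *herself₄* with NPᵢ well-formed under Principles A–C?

*herself* is an anaphor, so Principle A applies: it must be bound in its binding domain.
Binding domain of *herself₄*: the embedded TP, whose subject is Noor₂.
*Rania₁* c-commands the anaphor but is outside its binding domain → cannot satisfy Principle A.
*Noor₂* c-commands the anaphor within its binding domain → licit binder.
*Selin₃* c-commands the anaphor within its binding domain → licit binder.

{2, 3}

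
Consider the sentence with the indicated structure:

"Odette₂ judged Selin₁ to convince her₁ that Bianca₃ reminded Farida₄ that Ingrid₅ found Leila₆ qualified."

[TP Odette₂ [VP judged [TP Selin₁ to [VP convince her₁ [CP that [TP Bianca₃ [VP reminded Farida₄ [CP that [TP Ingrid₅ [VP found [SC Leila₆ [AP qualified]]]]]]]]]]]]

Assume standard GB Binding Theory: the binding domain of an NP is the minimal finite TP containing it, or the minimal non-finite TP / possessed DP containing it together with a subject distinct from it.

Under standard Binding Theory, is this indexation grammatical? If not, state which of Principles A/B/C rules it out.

The two coindexed NPs are *Selin₁* and *her₁*.
*her₁* is a pronoun. Its binding domain is the embedded TP, whose subject is Selin₁.
*Selin₁* c-commands it within that domain and carries the same index.
The pronoun is locally bound → Principle B violation.

Principle B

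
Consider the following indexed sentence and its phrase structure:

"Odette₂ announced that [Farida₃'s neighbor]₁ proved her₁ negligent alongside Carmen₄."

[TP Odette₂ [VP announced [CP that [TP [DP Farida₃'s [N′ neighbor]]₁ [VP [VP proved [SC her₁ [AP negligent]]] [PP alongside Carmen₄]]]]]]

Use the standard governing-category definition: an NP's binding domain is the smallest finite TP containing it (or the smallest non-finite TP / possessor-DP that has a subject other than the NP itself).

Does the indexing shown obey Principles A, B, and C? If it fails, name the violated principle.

The two coindexed NPs are *[Farida₃'s neighbor]₁* and *her₁*.
*her₁* is a pronoun. Its binding domain is the embedded TP, whose subject is [Farida₃'s neighbor]₁.
*[Farida₃'s neighbor]₁* c-commands it within that domain and carries the same index.
The pronoun is locally bound → Principle B violation.

Principle B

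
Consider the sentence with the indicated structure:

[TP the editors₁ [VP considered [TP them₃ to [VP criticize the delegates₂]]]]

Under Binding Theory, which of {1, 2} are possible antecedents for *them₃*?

none

*them* is a pronoun, so Principle B applies: it must be free in its binding domain.
Binding domain of *them₃*: the matrix TP, whose subject is the editors₁.
*the editors₁* c-commands the pronoun within its binding domain → coindexation would violate Principle B.
*the delegates₂*: the pronoun c-commands this R-expression → coindexation would violate Principle C on *the delegates₂*.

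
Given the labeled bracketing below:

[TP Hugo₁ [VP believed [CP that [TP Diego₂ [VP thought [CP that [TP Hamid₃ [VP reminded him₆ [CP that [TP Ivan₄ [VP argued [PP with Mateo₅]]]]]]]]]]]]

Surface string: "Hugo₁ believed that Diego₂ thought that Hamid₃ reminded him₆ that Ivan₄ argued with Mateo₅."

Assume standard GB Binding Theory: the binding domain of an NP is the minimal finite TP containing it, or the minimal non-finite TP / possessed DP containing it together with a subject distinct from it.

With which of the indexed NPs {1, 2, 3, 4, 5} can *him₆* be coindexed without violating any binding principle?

*him* is a pronoun, so Principle B applies: it must be free in its binding domain.
Binding domain of *him₆*: the embedded TP, whose subject is Hamid₃.
*Hugo₁* c-commands the pronoun but from outside its binding domain, and is not c-commanded by it → coindexation permitted.
*Diego₂* c-commands the pronoun but from outside its binding domain, and is not c-commanded by it → coindexation permitted.
*Hamid₃* c-commands the pronoun within its binding domain → coindexation would violate Principle B.
*Ivan₄*: the pronoun c-commands this R-expression → coindexation would violate Principle C on *Ivan₄*.
*Mateo₅*: the pronoun c-commands this R-expression → coindexation would violate Principle C on *Mateo₅*.

{1, 2}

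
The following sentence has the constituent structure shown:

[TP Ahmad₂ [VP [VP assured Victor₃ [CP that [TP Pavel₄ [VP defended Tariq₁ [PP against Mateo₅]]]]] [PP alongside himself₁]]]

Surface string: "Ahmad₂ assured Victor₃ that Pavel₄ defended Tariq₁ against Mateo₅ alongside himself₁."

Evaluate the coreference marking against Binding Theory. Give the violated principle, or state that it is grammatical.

Principle A

The two coindexed NPs are *Tariq₁* and *himself₁*.
*himself₁* is an anaphor. Principle A requires it to be bound within its binding domain — the matrix TP, whose subject is Ahmad₂.
Within that domain it is c-commanded by *Ahmad₂*, which does not share its index.
*Tariq₁* does not c-command the anaphor at all.
The anaphor is unbound in its domain → Principle A violation.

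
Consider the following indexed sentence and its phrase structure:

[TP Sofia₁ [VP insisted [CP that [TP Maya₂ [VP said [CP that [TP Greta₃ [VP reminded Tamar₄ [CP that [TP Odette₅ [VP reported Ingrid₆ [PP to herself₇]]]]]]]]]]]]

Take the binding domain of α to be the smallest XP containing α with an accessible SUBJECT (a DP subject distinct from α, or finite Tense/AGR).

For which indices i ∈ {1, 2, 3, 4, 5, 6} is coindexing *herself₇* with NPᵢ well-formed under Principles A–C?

{5, 6}

*herself* is an anaphor, so Principle A applies: it must be bound in its binding domain.
Binding domain of *herself₇*: the embedded TP, whose subject is Odette₅.
*Sofia₁* c-commands the anaphor but is outside its binding domain → cannot satisfy Principle A.
*Maya₂* c-commands the anaphor but is outside its binding domain → cannot satisfy Principle A.
*Greta₃* c-commands the anaphor but is outside its binding domain → cannot satisfy Principle A.
*Tamar₄* c-commands the anaphor but is outside its binding domain → cannot satisfy Principle A.
*Odette₅* c-commands the anaphor within its binding domain → licit binder.
*Ingrid₆* c-commands the anaphor within its binding domain → licit binder.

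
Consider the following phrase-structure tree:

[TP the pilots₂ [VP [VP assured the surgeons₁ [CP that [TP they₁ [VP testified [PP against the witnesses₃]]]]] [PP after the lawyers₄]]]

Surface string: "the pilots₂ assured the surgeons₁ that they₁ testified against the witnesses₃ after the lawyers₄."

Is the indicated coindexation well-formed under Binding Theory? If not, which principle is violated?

The two coindexed NPs are *the surgeons₁* and *they₁*.
*they₁* is a pronoun; nothing c-commands it within its binding domain (the embedded TP.), so Principle B holds trivially.
*the surgeons₁* is an R-expression; *they₁* does not c-command it, and no other NP shares its index, so Principle C is satisfied.
All principles are respected.

grammatical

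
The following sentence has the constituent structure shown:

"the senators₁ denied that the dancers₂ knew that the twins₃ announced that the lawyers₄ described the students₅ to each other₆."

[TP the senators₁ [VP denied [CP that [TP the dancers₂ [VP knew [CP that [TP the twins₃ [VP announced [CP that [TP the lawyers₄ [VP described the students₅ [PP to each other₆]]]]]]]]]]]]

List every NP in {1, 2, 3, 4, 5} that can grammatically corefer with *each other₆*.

{4, 5}

*each other* is an anaphor, so Principle A applies: it must be bound in its binding domain.
Binding domain of *each other₆*: the embedded TP, whose subject is the lawyers₄.
*the senators₁* c-commands the anaphor but is outside its binding domain → cannot satisfy Principle A.
*the dancers₂* c-commands the anaphor but is outside its binding domain → cannot satisfy Principle A.
*the twins₃* c-commands the anaphor but is outside its binding domain → cannot satisfy Principle A.
*the lawyers₄* c-commands the anaphor within its binding domain → licit binder.
*the students₅* c-commands the anaphor within its binding domain → licit binder.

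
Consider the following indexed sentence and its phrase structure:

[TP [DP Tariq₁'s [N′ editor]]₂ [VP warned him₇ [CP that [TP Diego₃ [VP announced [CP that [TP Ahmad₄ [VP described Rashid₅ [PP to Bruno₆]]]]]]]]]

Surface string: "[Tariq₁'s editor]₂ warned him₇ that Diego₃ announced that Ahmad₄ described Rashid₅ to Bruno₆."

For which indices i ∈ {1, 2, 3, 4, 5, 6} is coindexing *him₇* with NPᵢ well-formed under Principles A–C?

*him* is a pronoun, so Principle B applies: it must be free in its binding domain.
Binding domain of *him₇*: the matrix TP, whose subject is [Tariq₁'s editor]₂.
*Tariq₁* and the pronoun do not c-command one another → neither Principle B nor Principle C is at stake; coindexation permitted.
*[Tariq₁'s editor]₂* c-commands the pronoun within its binding domain → coindexation would violate Principle B.
*Diego₃*: the pronoun c-commands this R-expression → coindexation would violate Principle C on *Diego₃*.
*Ahmad₄*: the pronoun c-commands this R-expression → coindexation would violate Principle C on *Ahmad₄*.
*Rashid₅*: the pronoun c-commands this R-expression → coindexation would violate Principle C on *Rashid₅*.
*Bruno₆*: the pronoun c-commands this R-expression → coindexation would violate Principle C on *Bruno₆*.

{1}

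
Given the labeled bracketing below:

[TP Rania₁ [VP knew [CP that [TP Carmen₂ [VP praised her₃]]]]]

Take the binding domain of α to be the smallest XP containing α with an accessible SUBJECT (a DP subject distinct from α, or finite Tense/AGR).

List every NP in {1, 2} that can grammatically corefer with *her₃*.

*her* is a pronoun, so Principle B applies: it must be free in its binding domain.
Binding domain of *her₃*: the embedded TP, whose subject is Carmen₂.
*Rania₁* c-commands the pronoun but from outside its binding domain, and is not c-commanded by it → coindexation permitted.
*Carmen₂* c-commands the pronoun within its binding domain → coindexation would violate Principle B.

{1}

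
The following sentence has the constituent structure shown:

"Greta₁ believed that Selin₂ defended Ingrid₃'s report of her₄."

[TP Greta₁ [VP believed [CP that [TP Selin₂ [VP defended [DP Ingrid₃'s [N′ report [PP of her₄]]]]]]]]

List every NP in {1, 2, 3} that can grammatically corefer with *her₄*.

{1, 2}

*her* is a pronoun, so Principle B applies: it must be free in its binding domain.
Binding domain of *her₄*: the possessed DP, whose subject is Ingrid₃.
*Greta₁* c-commands the pronoun but from outside its binding domain, and is not c-commanded by it → coindexation permitted.
*Selin₂* c-commands the pronoun but from outside its binding domain, and is not c-commanded by it → coindexation permitted.
*Ingrid₃* c-commands the pronoun within its binding domain → coindexation would violate Principle B.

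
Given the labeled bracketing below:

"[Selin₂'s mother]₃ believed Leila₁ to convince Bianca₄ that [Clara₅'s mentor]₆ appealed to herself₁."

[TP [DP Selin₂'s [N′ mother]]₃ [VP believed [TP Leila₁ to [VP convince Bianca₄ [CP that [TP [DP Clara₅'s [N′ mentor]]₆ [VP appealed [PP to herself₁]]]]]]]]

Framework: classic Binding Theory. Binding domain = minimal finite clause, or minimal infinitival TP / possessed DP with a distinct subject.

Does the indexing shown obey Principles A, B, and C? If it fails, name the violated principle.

Principle A

The two coindexed NPs are *Leila₁* and *herself₁*.
*herself₁* is an anaphor. Principle A requires it to be bound within its binding domain — the embedded TP, whose subject is [Clara₅'s mentor]₆.
Within that domain it is c-commanded by *[Clara₅'s mentor]₆*, which does not share its index.
*Leila₁* does c-command the anaphor, but from outside its binding domain.
The anaphor is unbound in its domain → Principle A violation.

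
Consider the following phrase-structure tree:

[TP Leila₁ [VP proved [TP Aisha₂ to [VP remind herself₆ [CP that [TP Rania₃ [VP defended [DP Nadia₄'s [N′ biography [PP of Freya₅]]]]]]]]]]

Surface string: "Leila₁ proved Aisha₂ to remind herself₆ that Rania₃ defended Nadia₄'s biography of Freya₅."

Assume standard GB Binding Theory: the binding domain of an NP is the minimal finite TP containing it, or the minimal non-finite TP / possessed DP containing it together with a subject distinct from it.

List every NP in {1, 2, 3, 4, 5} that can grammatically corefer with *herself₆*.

*herself* is an anaphor, so Principle A applies: it must be bound in its binding domain.
Binding domain of *herself₆*: the embedded TP, whose subject is Aisha₂.
*Leila₁* c-commands the anaphor but is outside its binding domain → cannot satisfy Principle A.
*Aisha₂* c-commands the anaphor within its binding domain → licit binder.
*Rania₃* does not c-command the anaphor → cannot bind it.
*Nadia₄* does not c-command the anaphor → cannot bind it.
*Freya₅* does not c-command the anaphor → cannot bind it.

{2}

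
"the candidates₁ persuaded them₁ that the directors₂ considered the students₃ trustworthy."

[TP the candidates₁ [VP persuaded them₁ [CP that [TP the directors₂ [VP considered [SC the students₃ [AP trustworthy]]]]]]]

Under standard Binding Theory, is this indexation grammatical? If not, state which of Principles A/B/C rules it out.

Principle B

The two coindexed NPs are *the candidates₁* and *them₁*.
*them₁* is a pronoun. Its binding domain is the matrix TP, whose subject is the candidates₁.
*the candidates₁* c-commands it within that domain and carries the same index.
The pronoun is locally bound → Principle B violation.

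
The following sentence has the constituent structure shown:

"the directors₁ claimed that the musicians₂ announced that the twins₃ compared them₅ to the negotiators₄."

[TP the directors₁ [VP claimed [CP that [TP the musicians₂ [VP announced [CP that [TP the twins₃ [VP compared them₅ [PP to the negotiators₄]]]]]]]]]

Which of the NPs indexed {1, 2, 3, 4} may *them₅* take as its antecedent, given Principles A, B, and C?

*them* is a pronoun, so Principle B applies: it must be free in its binding domain.
Binding domain of *them₅*: the embedded TP, whose subject is the twins₃.
*the directors₁* c-commands the pronoun but from outside its binding domain, and is not c-commanded by it → coindexation permitted.
*the musicians₂* c-commands the pronoun but from outside its binding domain, and is not c-commanded by it → coindexation permitted.
*the twins₃* c-commands the pronoun within its binding domain → coindexation would violate Principle B.
*the negotiators₄*: the pronoun c-commands this R-expression → coindexation would violate Principle C on *the negotiators₄*.

{1, 2}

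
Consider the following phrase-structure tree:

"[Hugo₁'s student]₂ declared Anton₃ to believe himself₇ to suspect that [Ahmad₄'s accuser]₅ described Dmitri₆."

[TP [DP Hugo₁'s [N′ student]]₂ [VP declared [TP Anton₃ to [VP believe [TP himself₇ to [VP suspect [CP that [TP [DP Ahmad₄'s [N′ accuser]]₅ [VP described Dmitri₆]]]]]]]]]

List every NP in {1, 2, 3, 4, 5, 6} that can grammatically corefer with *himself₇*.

*himself* is an anaphor, so Principle A applies: it must be bound in its binding domain.
Binding domain of *himself₇*: the embedded TP, whose subject is Anton₃.
*Hugo₁* does not c-command the anaphor → cannot bind it.
*[Hugo₁'s student]₂* c-commands the anaphor but is outside its binding domain → cannot satisfy Principle A.
*Anton₃* c-commands the anaphor within its binding domain → licit binder.
*Ahmad₄* does not c-command the anaphor → cannot bind it.
*[Ahmad₄'s accuser]₅* does not c-command the anaphor → cannot bind it.
*Dmitri₆* does not c-command the anaphor → cannot bind it.

{3}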